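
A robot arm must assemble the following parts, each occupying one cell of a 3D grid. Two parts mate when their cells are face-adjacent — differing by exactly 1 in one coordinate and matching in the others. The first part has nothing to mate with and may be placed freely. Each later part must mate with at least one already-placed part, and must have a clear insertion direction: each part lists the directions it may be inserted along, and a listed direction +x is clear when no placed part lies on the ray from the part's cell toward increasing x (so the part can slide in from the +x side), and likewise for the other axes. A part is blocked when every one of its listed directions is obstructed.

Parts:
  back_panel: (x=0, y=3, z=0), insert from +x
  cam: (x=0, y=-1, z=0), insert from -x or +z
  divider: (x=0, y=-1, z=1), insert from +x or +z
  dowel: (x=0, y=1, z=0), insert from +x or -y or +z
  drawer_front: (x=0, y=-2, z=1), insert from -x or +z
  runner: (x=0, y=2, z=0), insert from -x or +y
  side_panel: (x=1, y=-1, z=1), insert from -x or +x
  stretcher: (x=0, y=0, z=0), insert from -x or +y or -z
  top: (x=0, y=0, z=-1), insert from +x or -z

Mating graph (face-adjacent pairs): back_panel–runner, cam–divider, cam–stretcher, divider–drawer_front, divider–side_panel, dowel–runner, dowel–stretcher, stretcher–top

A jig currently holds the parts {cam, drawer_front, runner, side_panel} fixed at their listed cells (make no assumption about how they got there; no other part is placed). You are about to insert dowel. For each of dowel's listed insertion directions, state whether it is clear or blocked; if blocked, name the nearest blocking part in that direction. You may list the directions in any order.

+x: ray from dowel(0, 1, 0) has no placed part ⇒ clear
-y: nearest on ray is cam@(0, -1, 0) ⇒ blocked
+z: ray from dowel(0, 1, 0) has no placed part ⇒ clear

+x: clear; +z: clear; -y: blocked by cam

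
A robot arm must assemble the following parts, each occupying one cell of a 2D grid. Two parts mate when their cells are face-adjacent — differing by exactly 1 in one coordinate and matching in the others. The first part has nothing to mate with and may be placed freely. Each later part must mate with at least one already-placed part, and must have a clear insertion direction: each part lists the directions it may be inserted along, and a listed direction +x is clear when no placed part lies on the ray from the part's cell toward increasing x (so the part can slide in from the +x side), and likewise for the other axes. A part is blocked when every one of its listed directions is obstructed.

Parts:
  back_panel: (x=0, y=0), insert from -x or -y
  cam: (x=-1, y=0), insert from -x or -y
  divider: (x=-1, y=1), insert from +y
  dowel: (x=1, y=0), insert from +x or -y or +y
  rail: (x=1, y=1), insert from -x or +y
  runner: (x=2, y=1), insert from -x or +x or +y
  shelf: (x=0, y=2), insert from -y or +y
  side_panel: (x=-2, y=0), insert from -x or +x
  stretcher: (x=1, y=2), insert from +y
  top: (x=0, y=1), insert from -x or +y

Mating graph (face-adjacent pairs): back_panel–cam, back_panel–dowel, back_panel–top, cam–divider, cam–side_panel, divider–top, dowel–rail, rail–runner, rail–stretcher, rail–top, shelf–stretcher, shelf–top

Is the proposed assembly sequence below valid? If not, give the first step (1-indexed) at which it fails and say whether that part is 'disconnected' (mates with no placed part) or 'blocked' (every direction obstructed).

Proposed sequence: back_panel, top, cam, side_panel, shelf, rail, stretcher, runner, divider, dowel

1. back_panel@(0, 0) [-x clear] — {back_panel}
2. top@(0, 1) [-x clear] — {back_panel, top}
3. cam@(-1, 0) [-x clear] — {back_panel, cam, top}
4. side_panel@(-2, 0) [-x clear] — {back_panel, cam, side_panel, top}
5. shelf@(0, 2) [+y clear] — {back_panel, cam, shelf, side_panel, top}
6. rail@(1, 1) [+y clear] — {back_panel, cam, rail, shelf, side_panel, top}
7. stretcher@(1, 2) [+y clear] — {back_panel, cam, rail, shelf, side_panel, stretcher, top}
8. runner@(2, 1) [+x clear] — {back_panel, cam, rail, runner, shelf, side_panel, stretcher, top}
9. divider@(-1, 1) [+y clear] — {back_panel, cam, divider, rail, runner, shelf, side_panel, stretcher, top}
10. dowel@(1, 0) [+x clear] — {back_panel, cam, divider, dowel, rail, runner, shelf, side_panel, stretcher, top}

Valid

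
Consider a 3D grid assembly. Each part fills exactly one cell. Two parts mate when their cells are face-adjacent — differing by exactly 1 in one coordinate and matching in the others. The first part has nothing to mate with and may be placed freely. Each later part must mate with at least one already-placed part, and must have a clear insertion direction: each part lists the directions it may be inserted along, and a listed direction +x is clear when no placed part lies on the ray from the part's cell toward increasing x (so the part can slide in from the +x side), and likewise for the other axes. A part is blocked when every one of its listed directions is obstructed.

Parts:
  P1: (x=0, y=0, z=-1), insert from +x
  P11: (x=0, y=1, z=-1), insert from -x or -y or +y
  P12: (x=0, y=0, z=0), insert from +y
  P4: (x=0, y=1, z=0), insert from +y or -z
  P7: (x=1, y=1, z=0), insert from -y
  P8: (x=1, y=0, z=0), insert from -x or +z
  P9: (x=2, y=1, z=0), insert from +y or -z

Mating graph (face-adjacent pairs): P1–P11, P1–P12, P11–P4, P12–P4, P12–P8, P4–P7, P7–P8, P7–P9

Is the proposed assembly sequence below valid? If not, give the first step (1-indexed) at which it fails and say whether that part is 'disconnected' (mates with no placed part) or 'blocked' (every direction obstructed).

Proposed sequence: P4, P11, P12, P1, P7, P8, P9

Invalid at step 3 (blocked)

1. P4@(0, 1, 0) [+y clear] — {P4}
2. P11@(0, 1, -1) [-x clear] — {P11, P4}
3. P12@(0, 0, 0) — +y all obstructed ⇒ blocked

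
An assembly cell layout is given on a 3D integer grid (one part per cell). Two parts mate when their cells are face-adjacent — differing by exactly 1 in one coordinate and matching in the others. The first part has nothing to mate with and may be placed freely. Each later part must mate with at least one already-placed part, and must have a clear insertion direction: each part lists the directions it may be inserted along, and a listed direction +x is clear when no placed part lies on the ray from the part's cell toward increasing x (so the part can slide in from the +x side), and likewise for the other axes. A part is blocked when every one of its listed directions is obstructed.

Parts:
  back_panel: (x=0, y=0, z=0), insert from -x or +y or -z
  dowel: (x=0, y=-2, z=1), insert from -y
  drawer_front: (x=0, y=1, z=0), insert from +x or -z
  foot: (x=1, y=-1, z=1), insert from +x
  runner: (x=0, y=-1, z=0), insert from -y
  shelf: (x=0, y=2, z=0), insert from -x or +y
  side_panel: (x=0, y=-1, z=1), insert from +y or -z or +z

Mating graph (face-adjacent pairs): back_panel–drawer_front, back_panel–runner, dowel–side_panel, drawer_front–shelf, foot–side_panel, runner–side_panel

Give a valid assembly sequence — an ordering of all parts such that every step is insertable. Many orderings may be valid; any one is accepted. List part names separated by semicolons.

1. drawer_front@(0, 1, 0) [+x clear] — {drawer_front}
2. back_panel@(0, 0, 0) [-x clear] — {back_panel, drawer_front}
3. runner@(0, -1, 0) [-y clear] — {back_panel, drawer_front, runner}
4. side_panel@(0, -1, 1) [+y clear] — {back_panel, drawer_front, runner, side_panel}
5. foot@(1, -1, 1) [+x clear] — {back_panel, drawer_front, foot, runner, side_panel}
6. dowel@(0, -2, 1) [-y clear] — {back_panel, dowel, drawer_front, foot, runner, side_panel}
7. shelf@(0, 2, 0) [-x clear] — {back_panel, dowel, drawer_front, foot, runner, shelf, side_panel}

drawer_front; back_panel; runner; side_panel; foot; dowel; shelf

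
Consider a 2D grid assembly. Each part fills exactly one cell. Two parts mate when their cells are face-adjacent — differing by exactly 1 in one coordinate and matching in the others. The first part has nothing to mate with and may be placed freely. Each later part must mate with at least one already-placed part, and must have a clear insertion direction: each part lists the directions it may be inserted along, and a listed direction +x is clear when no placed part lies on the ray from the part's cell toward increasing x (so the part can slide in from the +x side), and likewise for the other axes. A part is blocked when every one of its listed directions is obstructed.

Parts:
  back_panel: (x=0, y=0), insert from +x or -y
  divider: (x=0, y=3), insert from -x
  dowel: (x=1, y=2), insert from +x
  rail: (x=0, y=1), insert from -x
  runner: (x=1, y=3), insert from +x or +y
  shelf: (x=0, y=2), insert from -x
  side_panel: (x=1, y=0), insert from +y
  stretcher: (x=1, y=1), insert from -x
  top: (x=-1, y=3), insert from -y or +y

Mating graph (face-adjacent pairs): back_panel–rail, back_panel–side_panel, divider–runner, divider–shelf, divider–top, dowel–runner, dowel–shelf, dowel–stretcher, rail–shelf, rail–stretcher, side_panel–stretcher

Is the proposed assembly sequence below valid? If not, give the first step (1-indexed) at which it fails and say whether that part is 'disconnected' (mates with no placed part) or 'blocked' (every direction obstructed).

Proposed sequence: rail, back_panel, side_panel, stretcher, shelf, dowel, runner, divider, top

1. rail@(0, 1) [-x clear] — {rail}
2. back_panel@(0, 0) [+x clear] — {back_panel, rail}
3. side_panel@(1, 0) [+y clear] — {back_panel, rail, side_panel}
4. stretcher@(1, 1) — -x all obstructed ⇒ blocked

Invalid at step 4 (blocked)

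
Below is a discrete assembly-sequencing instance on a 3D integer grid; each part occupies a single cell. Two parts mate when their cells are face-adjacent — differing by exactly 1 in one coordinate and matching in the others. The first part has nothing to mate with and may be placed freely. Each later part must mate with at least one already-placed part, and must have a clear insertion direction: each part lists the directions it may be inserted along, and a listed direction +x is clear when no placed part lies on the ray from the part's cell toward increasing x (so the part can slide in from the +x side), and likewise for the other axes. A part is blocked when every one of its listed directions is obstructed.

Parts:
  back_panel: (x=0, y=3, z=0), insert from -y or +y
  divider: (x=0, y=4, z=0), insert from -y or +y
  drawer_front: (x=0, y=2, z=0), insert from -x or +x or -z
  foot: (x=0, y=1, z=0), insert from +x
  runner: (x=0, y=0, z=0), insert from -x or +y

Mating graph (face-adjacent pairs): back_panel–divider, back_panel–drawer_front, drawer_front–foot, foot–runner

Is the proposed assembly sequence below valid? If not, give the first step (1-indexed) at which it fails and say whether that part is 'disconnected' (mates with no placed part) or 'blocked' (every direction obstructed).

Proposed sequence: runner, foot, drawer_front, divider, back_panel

1. runner@(0, 0, 0) [-x clear] — {runner}
2. foot@(0, 1, 0) [+x clear] — {foot, runner}
3. drawer_front@(0, 2, 0) [-x clear] — {drawer_front, foot, runner}
4. divider@(0, 4, 0) — no placed neighbour ⇒ disconnected

Invalid at step 4 (disconnected)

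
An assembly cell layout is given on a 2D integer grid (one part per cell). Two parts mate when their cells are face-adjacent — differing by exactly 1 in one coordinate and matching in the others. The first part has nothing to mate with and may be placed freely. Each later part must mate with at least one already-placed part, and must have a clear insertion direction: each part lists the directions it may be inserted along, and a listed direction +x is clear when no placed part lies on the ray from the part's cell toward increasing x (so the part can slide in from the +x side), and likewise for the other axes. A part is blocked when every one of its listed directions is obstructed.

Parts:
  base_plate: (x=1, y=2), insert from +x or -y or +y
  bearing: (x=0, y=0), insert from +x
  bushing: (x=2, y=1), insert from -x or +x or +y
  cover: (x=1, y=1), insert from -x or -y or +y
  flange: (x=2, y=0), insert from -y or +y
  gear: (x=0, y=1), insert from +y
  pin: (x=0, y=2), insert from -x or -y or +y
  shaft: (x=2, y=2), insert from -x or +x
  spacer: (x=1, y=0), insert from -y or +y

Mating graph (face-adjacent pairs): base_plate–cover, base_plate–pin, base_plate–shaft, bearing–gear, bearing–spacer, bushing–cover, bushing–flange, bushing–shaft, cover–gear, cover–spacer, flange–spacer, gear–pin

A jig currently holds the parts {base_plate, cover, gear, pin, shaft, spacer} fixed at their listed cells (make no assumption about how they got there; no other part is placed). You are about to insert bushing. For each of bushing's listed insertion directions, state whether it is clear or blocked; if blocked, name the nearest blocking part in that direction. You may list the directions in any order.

+x: clear; +y: blocked by shaft; -x: blocked by cover

-x: nearest on ray is cover@(1, 1) ⇒ blocked
+x: ray from bushing(2, 1) has no placed part ⇒ clear
+y: nearest on ray is shaft@(2, 2) ⇒ blocked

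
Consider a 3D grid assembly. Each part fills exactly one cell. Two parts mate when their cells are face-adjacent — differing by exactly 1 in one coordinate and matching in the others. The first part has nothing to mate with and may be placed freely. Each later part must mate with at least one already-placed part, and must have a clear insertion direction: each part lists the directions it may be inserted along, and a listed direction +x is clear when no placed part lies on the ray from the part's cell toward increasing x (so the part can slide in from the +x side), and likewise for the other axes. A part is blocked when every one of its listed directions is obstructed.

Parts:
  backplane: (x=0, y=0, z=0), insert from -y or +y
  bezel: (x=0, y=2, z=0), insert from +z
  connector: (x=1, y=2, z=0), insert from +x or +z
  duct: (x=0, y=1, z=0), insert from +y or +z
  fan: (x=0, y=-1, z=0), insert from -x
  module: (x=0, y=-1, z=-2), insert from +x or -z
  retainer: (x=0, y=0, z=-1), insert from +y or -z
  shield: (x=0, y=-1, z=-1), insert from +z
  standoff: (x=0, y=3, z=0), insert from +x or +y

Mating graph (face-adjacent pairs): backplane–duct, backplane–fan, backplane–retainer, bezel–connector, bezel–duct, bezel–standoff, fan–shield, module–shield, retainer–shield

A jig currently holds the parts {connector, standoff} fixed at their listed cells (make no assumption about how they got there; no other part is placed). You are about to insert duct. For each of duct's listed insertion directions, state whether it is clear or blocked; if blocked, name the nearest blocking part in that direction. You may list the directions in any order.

+y: nearest on ray is standoff@(0, 3, 0) ⇒ blocked
+z: ray from duct(0, 1, 0) has no placed part ⇒ clear

+y: blocked by standoff; +z: clear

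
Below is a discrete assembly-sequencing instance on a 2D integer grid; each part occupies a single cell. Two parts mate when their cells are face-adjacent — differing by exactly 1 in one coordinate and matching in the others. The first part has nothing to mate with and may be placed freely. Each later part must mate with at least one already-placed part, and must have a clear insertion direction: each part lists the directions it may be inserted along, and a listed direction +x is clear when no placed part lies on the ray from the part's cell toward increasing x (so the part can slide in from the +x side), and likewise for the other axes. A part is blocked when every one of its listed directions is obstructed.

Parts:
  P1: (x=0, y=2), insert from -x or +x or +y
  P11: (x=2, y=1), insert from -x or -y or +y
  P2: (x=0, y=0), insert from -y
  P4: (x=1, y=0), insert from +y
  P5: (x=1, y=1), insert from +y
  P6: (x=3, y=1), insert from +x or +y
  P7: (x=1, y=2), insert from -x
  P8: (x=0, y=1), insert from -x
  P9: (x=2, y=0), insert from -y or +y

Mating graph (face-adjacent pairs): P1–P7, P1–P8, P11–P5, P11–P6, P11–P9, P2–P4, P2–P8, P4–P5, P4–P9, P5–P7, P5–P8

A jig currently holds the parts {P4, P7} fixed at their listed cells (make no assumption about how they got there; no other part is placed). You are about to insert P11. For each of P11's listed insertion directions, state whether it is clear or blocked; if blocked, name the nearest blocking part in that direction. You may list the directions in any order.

-x: ray from P11(2, 1) has no placed part ⇒ clear
-y: ray from P11(2, 1) has no placed part ⇒ clear
+y: ray from P11(2, 1) has no placed part ⇒ clear

+y: clear; -x: clear; -y: clear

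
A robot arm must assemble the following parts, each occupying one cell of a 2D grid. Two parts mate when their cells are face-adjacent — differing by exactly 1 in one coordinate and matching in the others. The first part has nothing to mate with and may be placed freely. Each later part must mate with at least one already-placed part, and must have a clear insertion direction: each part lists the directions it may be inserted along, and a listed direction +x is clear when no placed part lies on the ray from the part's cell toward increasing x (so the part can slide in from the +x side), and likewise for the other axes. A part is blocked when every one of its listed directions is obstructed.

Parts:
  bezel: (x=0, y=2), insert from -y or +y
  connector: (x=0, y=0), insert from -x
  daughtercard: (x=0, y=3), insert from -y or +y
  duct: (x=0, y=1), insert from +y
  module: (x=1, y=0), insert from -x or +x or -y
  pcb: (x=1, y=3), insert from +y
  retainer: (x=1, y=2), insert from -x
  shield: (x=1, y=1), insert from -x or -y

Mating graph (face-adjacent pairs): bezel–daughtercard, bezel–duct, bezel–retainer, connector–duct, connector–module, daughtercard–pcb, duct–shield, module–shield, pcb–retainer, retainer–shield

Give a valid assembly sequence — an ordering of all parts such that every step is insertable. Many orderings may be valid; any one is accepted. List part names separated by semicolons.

1. pcb@(1, 3) [+y clear] — {pcb}
2. retainer@(1, 2) [-x clear] — {pcb, retainer}
3. shield@(1, 1) [-x clear] — {pcb, retainer, shield}
4. duct@(0, 1) [+y clear] — {duct, pcb, retainer, shield}
5. connector@(0, 0) [-x clear] — {connector, duct, pcb, retainer, shield}
6. bezel@(0, 2) [+y clear] — {bezel, connector, duct, pcb, retainer, shield}
7. module@(1, 0) [+x clear] — {bezel, connector, duct, module, pcb, retainer, shield}
8. daughtercard@(0, 3) [+y clear] — {bezel, connector, daughtercard, duct, module, pcb, retainer, shield}

pcb; retainer; shield; duct; connector; bezel; module; daughtercard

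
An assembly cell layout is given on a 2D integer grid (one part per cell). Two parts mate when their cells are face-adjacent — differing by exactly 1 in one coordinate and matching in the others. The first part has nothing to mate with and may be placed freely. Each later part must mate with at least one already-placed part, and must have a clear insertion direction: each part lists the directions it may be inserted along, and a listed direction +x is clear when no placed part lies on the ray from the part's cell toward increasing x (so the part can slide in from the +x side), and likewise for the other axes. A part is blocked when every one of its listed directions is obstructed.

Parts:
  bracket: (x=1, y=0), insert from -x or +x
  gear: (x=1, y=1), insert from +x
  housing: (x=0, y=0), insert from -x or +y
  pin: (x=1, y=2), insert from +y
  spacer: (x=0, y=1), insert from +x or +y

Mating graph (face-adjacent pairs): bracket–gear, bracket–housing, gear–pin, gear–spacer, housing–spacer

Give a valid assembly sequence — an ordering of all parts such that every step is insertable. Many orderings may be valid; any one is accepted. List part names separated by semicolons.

1. bracket@(1, 0) [-x clear] — {bracket}
2. gear@(1, 1) [+x clear] — {bracket, gear}
3. spacer@(0, 1) [+y clear] — {bracket, gear, spacer}
4. housing@(0, 0) [-x clear] — {bracket, gear, housing, spacer}
5. pin@(1, 2) [+y clear] — {bracket, gear, housing, pin, spacer}

bracket; gear; spacer; housing; pin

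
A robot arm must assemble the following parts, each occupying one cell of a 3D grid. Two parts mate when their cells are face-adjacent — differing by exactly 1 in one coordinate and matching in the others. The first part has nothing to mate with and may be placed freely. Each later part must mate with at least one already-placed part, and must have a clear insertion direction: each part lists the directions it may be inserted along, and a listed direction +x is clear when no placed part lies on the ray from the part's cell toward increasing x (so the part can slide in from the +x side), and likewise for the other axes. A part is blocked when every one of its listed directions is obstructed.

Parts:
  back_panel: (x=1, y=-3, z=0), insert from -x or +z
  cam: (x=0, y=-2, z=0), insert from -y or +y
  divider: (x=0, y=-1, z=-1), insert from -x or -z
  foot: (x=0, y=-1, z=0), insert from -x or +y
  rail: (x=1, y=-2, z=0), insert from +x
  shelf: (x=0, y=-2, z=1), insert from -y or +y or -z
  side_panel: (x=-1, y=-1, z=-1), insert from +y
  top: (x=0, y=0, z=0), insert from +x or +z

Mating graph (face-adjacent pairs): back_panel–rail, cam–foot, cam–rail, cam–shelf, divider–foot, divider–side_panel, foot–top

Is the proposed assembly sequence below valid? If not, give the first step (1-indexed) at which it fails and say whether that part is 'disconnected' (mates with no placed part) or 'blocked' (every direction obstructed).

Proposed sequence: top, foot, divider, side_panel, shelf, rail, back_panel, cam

1. top@(0, 0, 0) [+x clear] — {top}
2. foot@(0, -1, 0) [-x clear] — {foot, top}
3. divider@(0, -1, -1) [-x clear] — {divider, foot, top}
4. side_panel@(-1, -1, -1) [+y clear] — {divider, foot, side_panel, top}
5. shelf@(0, -2, 1) — no placed neighbour ⇒ disconnected

Invalid at step 5 (disconnected)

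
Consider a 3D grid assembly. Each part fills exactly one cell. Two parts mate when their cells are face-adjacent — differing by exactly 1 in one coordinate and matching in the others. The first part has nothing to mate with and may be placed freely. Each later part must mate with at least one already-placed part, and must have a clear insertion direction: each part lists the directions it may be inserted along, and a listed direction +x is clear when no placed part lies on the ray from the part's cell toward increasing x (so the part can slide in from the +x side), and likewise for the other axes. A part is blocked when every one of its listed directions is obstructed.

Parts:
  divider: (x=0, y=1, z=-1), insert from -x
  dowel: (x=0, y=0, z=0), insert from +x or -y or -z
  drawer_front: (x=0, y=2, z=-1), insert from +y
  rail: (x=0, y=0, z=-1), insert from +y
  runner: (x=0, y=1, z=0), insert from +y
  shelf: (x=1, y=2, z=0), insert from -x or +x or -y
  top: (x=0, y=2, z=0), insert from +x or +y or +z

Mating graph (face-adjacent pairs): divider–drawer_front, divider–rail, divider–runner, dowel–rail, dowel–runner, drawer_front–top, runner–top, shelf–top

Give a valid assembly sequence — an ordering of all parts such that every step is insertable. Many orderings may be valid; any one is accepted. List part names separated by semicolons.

1. rail@(0, 0, -1) [+y clear] — {rail}
2. divider@(0, 1, -1) [-x clear] — {divider, rail}
3. dowel@(0, 0, 0) [+x clear] — {divider, dowel, rail}
4. runner@(0, 1, 0) [+y clear] — {divider, dowel, rail, runner}
5. top@(0, 2, 0) [+x clear] — {divider, dowel, rail, runner, top}
6. shelf@(1, 2, 0) [+x clear] — {divider, dowel, rail, runner, shelf, top}
7. drawer_front@(0, 2, -1) [+y clear] — {divider, dowel, drawer_front, rail, runner, shelf, top}

rail; divider; dowel; runner; top; shelf; drawer_front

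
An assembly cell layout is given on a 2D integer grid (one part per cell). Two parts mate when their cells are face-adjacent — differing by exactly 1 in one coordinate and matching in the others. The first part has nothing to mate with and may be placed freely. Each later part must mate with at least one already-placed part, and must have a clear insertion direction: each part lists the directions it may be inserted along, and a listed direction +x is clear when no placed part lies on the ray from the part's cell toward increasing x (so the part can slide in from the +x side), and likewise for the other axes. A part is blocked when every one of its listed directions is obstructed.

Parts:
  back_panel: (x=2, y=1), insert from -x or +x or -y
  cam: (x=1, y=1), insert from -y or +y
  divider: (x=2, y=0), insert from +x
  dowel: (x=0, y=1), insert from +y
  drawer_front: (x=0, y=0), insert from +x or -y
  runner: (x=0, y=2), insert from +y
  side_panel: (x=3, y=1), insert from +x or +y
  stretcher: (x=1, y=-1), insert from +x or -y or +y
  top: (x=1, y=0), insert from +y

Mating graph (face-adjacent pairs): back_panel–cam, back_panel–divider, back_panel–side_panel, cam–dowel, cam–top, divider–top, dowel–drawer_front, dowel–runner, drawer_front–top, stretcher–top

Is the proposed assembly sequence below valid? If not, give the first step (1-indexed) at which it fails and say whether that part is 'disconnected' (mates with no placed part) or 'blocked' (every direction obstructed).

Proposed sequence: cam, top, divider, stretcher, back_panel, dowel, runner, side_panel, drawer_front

Invalid at step 2 (blocked)

1. cam@(1, 1) [-y clear] — {cam}
2. top@(1, 0) — +y all obstructed ⇒ blocked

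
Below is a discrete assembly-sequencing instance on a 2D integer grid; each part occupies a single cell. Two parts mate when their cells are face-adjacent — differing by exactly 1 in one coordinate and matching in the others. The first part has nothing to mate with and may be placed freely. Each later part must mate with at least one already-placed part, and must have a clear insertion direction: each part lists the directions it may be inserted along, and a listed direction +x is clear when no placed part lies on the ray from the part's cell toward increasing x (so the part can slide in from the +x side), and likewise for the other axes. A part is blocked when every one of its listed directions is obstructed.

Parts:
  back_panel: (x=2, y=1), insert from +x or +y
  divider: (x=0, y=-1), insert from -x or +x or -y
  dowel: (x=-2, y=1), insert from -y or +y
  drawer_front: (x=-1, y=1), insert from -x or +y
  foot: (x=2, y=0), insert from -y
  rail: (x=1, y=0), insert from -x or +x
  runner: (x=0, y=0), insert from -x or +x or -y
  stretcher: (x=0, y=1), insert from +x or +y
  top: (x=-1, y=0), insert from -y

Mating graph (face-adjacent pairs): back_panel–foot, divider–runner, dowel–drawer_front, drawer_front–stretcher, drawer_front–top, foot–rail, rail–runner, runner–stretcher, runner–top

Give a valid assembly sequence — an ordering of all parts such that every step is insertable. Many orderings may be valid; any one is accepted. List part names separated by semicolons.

1. drawer_front@(-1, 1) [-x clear] — {drawer_front}
2. dowel@(-2, 1) [-y clear] — {dowel, drawer_front}
3. stretcher@(0, 1) [+x clear] — {dowel, drawer_front, stretcher}
4. top@(-1, 0) [-y clear] — {dowel, drawer_front, stretcher, top}
5. runner@(0, 0) [+x clear] — {dowel, drawer_front, runner, stretcher, top}
6. divider@(0, -1) [-x clear] — {divider, dowel, drawer_front, runner, stretcher, top}
7. rail@(1, 0) [+x clear] — {divider, dowel, drawer_front, rail, runner, stretcher, top}
8. foot@(2, 0) [-y clear] — {divider, dowel, drawer_front, foot, rail, runner, stretcher, top}
9. back_panel@(2, 1) [+x clear] — {back_panel, divider, dowel, drawer_front, foot, rail, runner, stretcher, top}

drawer_front; dowel; stretcher; top; runner; divider; rail; foot; back_panel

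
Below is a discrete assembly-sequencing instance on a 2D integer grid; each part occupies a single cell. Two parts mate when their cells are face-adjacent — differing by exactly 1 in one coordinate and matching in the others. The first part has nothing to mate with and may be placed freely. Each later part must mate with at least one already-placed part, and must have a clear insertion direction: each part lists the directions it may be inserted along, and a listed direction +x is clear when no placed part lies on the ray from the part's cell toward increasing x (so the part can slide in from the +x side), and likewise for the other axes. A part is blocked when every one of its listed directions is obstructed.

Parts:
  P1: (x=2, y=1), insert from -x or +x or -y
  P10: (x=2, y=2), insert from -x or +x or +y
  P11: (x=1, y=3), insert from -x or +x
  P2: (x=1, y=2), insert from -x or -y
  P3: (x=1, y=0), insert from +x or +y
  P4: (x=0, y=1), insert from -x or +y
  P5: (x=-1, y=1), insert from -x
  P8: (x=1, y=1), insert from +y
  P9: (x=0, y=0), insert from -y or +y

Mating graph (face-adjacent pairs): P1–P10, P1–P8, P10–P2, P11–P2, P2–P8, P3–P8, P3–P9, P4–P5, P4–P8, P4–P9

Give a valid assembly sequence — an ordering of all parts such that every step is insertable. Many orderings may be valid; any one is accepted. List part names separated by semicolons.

1. P8@(1, 1) [+y clear] — {P8}
2. P1@(2, 1) [+x clear] — {P1, P8}
3. P4@(0, 1) [-x clear] — {P1, P4, P8}
4. P9@(0, 0) [-y clear] — {P1, P4, P8, P9}
5. P5@(-1, 1) [-x clear] — {P1, P4, P5, P8, P9}
6. P3@(1, 0) [+x clear] — {P1, P3, P4, P5, P8, P9}
7. P10@(2, 2) [-x clear] — {P1, P10, P3, P4, P5, P8, P9}
8. P2@(1, 2) [-x clear] — {P1, P10, P2, P3, P4, P5, P8, P9}
9. P11@(1, 3) [-x clear] — {P1, P10, P11, P2, P3, P4, P5, P8, P9}

P8; P1; P4; P9; P5; P3; P10; P2; P11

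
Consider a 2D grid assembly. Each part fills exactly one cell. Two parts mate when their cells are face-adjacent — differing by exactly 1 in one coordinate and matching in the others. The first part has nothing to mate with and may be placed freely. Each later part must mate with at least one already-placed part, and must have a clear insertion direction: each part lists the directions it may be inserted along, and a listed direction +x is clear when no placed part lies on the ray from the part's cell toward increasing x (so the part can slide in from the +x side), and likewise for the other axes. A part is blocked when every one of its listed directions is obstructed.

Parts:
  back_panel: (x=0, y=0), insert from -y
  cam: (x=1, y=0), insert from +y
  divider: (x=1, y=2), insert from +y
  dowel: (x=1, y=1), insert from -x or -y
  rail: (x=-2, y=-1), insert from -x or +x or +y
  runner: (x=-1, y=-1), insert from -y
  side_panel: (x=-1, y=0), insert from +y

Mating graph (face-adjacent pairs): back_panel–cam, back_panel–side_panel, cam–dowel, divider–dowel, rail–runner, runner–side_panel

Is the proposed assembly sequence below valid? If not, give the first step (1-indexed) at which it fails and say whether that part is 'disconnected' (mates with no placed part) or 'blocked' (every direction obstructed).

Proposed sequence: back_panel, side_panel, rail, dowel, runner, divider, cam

Invalid at step 3 (disconnected)

1. back_panel@(0, 0) [-y clear] — {back_panel}
2. side_panel@(-1, 0) [+y clear] — {back_panel, side_panel}
3. rail@(-2, -1) — no placed neighbour ⇒ disconnected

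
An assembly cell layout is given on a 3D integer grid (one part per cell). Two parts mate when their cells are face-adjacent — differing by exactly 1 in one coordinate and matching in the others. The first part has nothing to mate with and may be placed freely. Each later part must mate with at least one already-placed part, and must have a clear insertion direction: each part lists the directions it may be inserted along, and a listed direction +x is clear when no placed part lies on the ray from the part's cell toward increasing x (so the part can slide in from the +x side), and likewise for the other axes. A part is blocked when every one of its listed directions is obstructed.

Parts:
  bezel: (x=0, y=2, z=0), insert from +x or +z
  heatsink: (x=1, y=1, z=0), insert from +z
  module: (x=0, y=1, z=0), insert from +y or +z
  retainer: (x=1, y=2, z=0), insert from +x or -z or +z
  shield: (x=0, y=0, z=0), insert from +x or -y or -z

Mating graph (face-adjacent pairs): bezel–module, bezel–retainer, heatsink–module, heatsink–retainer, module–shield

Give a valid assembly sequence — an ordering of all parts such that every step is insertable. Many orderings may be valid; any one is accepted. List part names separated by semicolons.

module; heatsink; bezel; retainer; shield

1. module@(0, 1, 0) [+y clear] — {module}
2. heatsink@(1, 1, 0) [+z clear] — {heatsink, module}
3. bezel@(0, 2, 0) [+x clear] — {bezel, heatsink, module}
4. retainer@(1, 2, 0) [+x clear] — {bezel, heatsink, module, retainer}
5. shield@(0, 0, 0) [+x clear] — {bezel, heatsink, module, retainer, shield}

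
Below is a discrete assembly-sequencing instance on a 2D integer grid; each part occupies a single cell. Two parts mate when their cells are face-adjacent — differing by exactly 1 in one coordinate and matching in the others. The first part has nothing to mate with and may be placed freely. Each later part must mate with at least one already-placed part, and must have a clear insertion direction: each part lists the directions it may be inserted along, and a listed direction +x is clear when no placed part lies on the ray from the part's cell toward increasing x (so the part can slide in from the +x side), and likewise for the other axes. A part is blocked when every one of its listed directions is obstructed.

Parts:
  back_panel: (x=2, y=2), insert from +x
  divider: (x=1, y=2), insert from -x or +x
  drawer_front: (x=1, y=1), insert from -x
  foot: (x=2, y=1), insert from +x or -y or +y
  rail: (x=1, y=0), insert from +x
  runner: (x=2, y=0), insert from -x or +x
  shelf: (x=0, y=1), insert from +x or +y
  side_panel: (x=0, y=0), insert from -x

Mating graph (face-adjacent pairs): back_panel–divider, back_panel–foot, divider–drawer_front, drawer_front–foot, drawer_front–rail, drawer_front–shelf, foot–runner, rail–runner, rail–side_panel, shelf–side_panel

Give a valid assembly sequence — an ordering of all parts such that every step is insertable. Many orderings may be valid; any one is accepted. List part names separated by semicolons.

1. divider@(1, 2) [-x clear] — {divider}
2. back_panel@(2, 2) [+x clear] — {back_panel, divider}
3. foot@(2, 1) [+x clear] — {back_panel, divider, foot}
4. drawer_front@(1, 1) [-x clear] — {back_panel, divider, drawer_front, foot}
5. rail@(1, 0) [+x clear] — {back_panel, divider, drawer_front, foot, rail}
6. runner@(2, 0) [+x clear] — {back_panel, divider, drawer_front, foot, rail, runner}
7. side_panel@(0, 0) [-x clear] — {back_panel, divider, drawer_front, foot, rail, runner, side_panel}
8. shelf@(0, 1) [+y clear] — {back_panel, divider, drawer_front, foot, rail, runner, shelf, side_panel}

divider; back_panel; foot; drawer_front; rail; runner; side_panel; shelf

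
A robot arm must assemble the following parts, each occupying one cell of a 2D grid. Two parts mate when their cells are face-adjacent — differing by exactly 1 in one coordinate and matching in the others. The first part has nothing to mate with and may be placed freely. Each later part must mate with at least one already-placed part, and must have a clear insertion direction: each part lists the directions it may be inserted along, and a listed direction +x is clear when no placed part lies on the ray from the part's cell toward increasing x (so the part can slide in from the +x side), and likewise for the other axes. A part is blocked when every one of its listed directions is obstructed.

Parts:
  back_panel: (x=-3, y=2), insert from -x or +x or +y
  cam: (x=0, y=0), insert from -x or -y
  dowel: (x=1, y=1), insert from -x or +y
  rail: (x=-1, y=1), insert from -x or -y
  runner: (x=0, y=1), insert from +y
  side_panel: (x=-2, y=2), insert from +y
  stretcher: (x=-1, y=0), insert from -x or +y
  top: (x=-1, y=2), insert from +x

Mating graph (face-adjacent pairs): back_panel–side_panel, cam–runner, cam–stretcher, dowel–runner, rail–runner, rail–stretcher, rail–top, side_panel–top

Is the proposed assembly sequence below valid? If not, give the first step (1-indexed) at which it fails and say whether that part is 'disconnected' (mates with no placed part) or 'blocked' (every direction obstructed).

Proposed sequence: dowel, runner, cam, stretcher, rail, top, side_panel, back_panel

1. dowel@(1, 1) [-x clear] — {dowel}
2. runner@(0, 1) [+y clear] — {dowel, runner}
3. cam@(0, 0) [-x clear] — {cam, dowel, runner}
4. stretcher@(-1, 0) [-x clear] — {cam, dowel, runner, stretcher}
5. rail@(-1, 1) [-x clear] — {cam, dowel, rail, runner, stretcher}
6. top@(-1, 2) [+x clear] — {cam, dowel, rail, runner, stretcher, top}
7. side_panel@(-2, 2) [+y clear] — {cam, dowel, rail, runner, side_panel, stretcher, top}
8. back_panel@(-3, 2) [-x clear] — {back_panel, cam, dowel, rail, runner, side_panel, stretcher, top}

Valid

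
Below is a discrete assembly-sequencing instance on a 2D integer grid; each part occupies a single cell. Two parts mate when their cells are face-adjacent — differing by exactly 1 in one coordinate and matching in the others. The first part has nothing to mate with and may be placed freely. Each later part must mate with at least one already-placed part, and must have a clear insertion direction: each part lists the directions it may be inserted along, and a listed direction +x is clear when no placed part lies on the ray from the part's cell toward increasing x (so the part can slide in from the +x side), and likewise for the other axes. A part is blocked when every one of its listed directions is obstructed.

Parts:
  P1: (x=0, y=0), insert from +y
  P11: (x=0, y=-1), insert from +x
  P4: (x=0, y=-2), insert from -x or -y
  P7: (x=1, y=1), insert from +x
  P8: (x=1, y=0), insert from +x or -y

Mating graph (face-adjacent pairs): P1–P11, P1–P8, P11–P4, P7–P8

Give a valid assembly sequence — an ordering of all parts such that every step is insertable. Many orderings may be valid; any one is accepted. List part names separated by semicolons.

1. P8@(1, 0) [+x clear] — {P8}
2. P1@(0, 0) [+y clear] — {P1, P8}
3. P11@(0, -1) [+x clear] — {P1, P11, P8}
4. P7@(1, 1) [+x clear] — {P1, P11, P7, P8}
5. P4@(0, -2) [-x clear] — {P1, P11, P4, P7, P8}

P8; P1; P11; P7; P4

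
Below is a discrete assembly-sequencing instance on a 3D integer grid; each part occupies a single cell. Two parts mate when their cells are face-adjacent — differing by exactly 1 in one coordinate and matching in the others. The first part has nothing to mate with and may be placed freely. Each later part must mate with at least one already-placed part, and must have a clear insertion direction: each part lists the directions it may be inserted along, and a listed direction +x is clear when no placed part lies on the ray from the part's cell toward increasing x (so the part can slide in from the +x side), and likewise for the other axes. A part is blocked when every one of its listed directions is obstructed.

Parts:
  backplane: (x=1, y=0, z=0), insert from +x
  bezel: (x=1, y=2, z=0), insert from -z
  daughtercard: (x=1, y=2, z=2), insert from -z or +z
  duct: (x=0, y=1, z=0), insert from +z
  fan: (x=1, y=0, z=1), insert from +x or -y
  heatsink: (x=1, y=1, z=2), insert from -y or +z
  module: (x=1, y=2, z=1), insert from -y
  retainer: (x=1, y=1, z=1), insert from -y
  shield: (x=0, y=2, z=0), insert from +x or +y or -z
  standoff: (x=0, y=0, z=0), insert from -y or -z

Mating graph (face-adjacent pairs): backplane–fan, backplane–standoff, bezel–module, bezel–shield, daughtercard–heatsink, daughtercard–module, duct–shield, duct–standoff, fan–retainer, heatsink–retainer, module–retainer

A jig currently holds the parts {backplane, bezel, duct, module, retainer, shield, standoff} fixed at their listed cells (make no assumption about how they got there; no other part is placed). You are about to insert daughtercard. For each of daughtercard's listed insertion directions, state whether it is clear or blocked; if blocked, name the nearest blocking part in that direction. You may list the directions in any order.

-z: nearest on ray is module@(1, 2, 1) ⇒ blocked
+z: ray from daughtercard(1, 2, 2) has no placed part ⇒ clear

+z: clear; -z: blocked by module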